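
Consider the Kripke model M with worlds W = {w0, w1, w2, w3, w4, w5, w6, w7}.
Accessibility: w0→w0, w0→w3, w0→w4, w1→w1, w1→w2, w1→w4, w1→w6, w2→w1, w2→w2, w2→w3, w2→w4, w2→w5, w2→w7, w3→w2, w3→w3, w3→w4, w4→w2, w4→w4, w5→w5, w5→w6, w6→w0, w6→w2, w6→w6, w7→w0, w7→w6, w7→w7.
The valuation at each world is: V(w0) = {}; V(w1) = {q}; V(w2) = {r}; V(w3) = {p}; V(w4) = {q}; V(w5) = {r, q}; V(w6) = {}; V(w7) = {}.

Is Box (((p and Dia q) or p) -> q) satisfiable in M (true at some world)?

Let φ = Box (((p and Dia q) or p) -> q). Evaluate φ at each world:
  w0 (successors {w0, w3, w4}): φ is false.
  w1 (successors {w1, w2, w4, w6}): φ is true.
  w2 (successors {w1, w2, w3, w4, w5, w7}): φ is false.
  w3 (successors {w2, w3, w4}): φ is false.
  w4 (successors {w2, w4}): φ is true.
  w5 (successors {w5, w6}): φ is true.
  w6 (successors {w0, w2, w6}): φ is true.
  w7 (successors {w0, w6, w7}): φ is true.
Detail at w1 (witness):
  At w1: Box (((p and Dia q) or p) -> q) requires ((p and Dia q) or p) -> q at every successor {w1, w2, w4, w6}.
    At w1: ((p and Dia q) or p) -> q is true.
    At w2: ((p and Dia q) or p) -> q is true.
    At w4: ((p and Dia q) or p) -> q is true.
    At w6: ((p and Dia q) or p) -> q is true.
  So Box (((p and Dia q) or p) -> q) is true at w1.

Yes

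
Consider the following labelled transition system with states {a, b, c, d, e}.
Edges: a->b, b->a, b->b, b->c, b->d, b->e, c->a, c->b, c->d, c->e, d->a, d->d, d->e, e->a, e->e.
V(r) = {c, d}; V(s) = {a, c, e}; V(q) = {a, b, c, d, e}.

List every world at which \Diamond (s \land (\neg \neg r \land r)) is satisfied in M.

Let φ = \Diamond (s \land (\neg \neg r \land r)). Evaluate φ at each world:
  a (successors {b}): φ is false.
  b (successors {a, b, c, d, e}): φ is true.
  c (successors {a, b, d, e}): φ is false.
  d (successors {a, d, e}): φ is false.
  e (successors {a, e}): φ is false.
For instance, at e:
  At e: \Diamond (s \land (\neg \neg r \land r)) requires s \land (\neg \neg r \land r) at some successor in {a, e}.
    At a: s \land (\neg \neg r \land r) is false.
    At e: s \land (\neg \neg r \land r) is false.
  So \Diamond (s \land (\neg \neg r \land r)) is false at e.
Satisfying worlds: {b}

b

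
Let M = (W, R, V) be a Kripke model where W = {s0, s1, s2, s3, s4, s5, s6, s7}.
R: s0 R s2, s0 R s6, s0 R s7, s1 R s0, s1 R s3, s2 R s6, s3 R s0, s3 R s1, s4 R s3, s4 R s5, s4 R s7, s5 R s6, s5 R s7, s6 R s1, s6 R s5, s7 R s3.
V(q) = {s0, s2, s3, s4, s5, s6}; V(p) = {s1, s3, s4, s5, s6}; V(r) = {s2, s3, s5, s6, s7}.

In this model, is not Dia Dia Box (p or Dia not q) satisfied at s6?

No

Recall that Box ψ holds at a world iff ψ holds at every accessible world, and Dia ψ holds iff ψ holds at some accessible world.
At s6: Dia Dia Box (p or Dia not q) is true, so not Dia Dia Box (p or Dia not q) is false.
  At s6: Dia Dia Box (p or Dia not q) requires Dia Box (p or Dia not q) at some successor in {s1, s5}.
    Dia Box (p or Dia not q) holds at s1, so Dia Dia Box (p or Dia not q) is true at s6.
      At s1: Dia Box (p or Dia not q) requires Box (p or Dia not q) at some successor in {s0, s3}.
        Box (p or Dia not q) holds at s3, so Dia Box (p or Dia not q) is true at s1.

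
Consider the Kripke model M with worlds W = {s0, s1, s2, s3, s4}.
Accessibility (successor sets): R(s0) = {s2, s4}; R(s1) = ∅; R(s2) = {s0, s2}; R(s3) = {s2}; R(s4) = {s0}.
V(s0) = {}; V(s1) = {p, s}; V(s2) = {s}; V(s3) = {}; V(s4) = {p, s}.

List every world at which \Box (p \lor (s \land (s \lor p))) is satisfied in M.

Recall that \Box ψ holds at a world iff ψ holds at every accessible world, and \Diamond ψ holds iff ψ holds at some accessible world.
Let φ = \Box (p \lor (s \land (s \lor p))). Evaluate φ at each world:
  s0 (successors {s2, s4}): φ is true.
  s1 (successors ∅): φ is true.
  s2 (successors {s0, s2}): φ is false.
  s3 (successors {s2}): φ is true.
  s4 (successors {s0}): φ is false.
For instance, at s2:
  At s2: \Box (p \lor (s \land (s \lor p))) requires p \lor (s \land (s \lor p)) at every successor {s0, s2}.
    p \lor (s \land (s \lor p)) fails at s0, so \Box (p \lor (s \land (s \lor p))) is false at s2.
Satisfying worlds: {s0, s1, s3}

s0, s1, s3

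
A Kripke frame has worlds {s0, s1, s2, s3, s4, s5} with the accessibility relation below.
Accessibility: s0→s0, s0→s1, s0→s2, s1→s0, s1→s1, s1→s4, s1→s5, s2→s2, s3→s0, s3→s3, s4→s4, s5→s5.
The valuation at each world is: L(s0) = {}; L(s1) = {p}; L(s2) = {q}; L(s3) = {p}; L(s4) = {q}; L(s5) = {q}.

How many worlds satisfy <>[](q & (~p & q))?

5

Recall that []ψ holds at a world iff ψ holds at every accessible world, and <>ψ holds iff ψ holds at some accessible world.
Let φ = <>[](q & (~p & q)). Evaluate φ at each world:
  s0 (successors {s0, s1, s2}): φ is true.
  s1 (successors {s0, s1, s4, s5}): φ is true.
  s2 (successors {s2}): φ is true.
  s3 (successors {s0, s3}): φ is false.
  s4 (successors {s4}): φ is true.
  s5 (successors {s5}): φ is true.
For instance, at s4:
  At s4: <>[](q & (~p & q)) requires [](q & (~p & q)) at some successor in {s4}.
    [](q & (~p & q)) holds at s4, so <>[](q & (~p & q)) is true at s4.
      At s4: [](q & (~p & q)) requires q & (~p & q) at every successor {s4}.
        At s4: q & (~p & q) is true.
      So [](q & (~p & q)) is true at s4.
Satisfying worlds: {s0, s1, s2, s4, s5}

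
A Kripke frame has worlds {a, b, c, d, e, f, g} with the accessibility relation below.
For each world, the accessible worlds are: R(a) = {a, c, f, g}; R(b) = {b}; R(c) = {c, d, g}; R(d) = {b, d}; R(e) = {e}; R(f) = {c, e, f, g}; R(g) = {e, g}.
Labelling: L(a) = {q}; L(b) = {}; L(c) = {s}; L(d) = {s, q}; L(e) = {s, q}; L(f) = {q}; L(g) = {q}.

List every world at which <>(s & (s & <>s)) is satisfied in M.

a, c, d, e, f, g

Let φ = <>(s & (s & <>s)). Evaluate φ at each world:
  a (successors {a, c, f, g}): φ is true.
  b (successors {b}): φ is false.
  c (successors {c, d, g}): φ is true.
  d (successors {b, d}): φ is true.
  e (successors {e}): φ is true.
  f (successors {c, e, f, g}): φ is true.
  g (successors {e, g}): φ is true.
For instance, at c:
  At c: <>(s & (s & <>s)) requires s & (s & <>s) at some successor in {c, d, g}.
    s & (s & <>s) holds at c, so <>(s & (s & <>s)) is true at c.
      At c: s is true, s & <>s is true, so s & (s & <>s) is true.
Satisfying worlds: {a, c, d, e, f, g}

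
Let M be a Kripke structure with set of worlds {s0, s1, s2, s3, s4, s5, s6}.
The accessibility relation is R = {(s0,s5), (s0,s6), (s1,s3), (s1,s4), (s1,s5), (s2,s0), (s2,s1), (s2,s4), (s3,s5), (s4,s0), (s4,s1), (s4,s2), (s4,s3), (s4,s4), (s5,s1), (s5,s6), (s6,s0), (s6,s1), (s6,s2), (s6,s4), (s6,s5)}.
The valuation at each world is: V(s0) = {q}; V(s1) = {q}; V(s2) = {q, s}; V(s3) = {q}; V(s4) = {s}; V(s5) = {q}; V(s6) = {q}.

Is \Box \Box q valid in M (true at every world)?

No

Let φ = \Box \Box q. Evaluate φ at each world:
  s0 (successors {s5, s6}): φ is false.
  s1 (successors {s3, s4, s5}): φ is false.
  s2 (successors {s0, s1, s4}): φ is false.
  s3 (successors {s5}): φ is true.
  s4 (successors {s0, s1, s2, s3, s4}): φ is false.
  s5 (successors {s1, s6}): φ is false.
  s6 (successors {s0, s1, s2, s4, s5}): φ is false.
Detail at s0 (counterexample):
  At s0: \Box \Box q requires \Box q at every successor {s5, s6}.
    \Box q fails at s6, so \Box \Box q is false at s0.
      At s6: \Box q requires q at every successor {s0, s1, s2, s4, s5}.
        q fails at s4, so \Box q is false at s6.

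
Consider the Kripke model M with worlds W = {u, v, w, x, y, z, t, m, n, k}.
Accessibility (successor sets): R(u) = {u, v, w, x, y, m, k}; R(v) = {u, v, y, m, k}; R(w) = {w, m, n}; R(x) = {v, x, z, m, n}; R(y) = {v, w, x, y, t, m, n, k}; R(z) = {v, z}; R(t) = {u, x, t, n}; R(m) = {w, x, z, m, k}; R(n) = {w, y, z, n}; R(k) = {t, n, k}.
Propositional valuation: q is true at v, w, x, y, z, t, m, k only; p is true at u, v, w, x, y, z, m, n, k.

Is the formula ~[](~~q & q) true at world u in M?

Yes

Recall that []ψ holds at a world iff ψ holds at every accessible world, and <>ψ holds iff ψ holds at some accessible world.
At u: [](~~q & q) is false, so ~[](~~q & q) is true.
  At u: [](~~q & q) requires ~~q & q at every successor {u, v, w, x, y, m, k}.
    ~~q & q fails at u, so [](~~q & q) is false at u.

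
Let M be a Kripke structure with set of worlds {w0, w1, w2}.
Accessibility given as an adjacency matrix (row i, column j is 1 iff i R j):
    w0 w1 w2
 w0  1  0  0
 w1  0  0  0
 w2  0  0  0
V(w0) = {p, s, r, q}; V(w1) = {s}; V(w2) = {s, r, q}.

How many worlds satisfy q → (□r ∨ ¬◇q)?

Recall that □ψ holds at a world iff ψ holds at every accessible world, and ◇ψ holds iff ψ holds at some accessible world.
Let φ = q → (□r ∨ ¬◇q). Evaluate φ at each world:
  w0 (successors {w0}): φ is true.
  w1 (successors ∅): φ is true.
  w2 (successors ∅): φ is true.
For instance, at w0:
  At w0: q is true, □r ∨ ¬◇q is true, so q → (□r ∨ ¬◇q) is true.
    At w0: □r is true, ¬◇q is false, so □r ∨ ¬◇q is true.
      At w0: □r requires r at every successor {w0}.
        At w0: r is true.
      So □r is true at w0.
      At w0: ◇q is true, so ¬◇q is false.
Satisfying worlds: {w0, w1, w2}

3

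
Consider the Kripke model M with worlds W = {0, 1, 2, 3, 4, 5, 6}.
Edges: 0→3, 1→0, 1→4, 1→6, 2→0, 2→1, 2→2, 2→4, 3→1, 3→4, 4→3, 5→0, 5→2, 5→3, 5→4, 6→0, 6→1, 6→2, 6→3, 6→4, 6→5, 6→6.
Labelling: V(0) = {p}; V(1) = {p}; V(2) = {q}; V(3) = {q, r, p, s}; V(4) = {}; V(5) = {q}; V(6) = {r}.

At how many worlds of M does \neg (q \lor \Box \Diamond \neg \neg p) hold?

0

Let φ = \neg (q \lor \Box \Diamond \neg \neg p). Evaluate φ at each world:
  0 (successors {3}): φ is false.
  1 (successors {0, 4, 6}): φ is false.
  2 (successors {0, 1, 2, 4}): φ is false.
  3 (successors {1, 4}): φ is false.
  4 (successors {3}): φ is false.
  5 (successors {0, 2, 3, 4}): φ is false.
  6 (successors {0, 1, 2, 3, 4, 5, 6}): φ is false.
For instance, at 5:
  At 5: q \lor \Box \Diamond \neg \neg p is true, so \neg (q \lor \Box \Diamond \neg \neg p) is false.
    At 5: q is true, \Box \Diamond \neg \neg p is true, so q \lor \Box \Diamond \neg \neg p is true.
      At 5: \Box \Diamond \neg \neg p requires \Diamond \neg \neg p at every successor {0, 2, 3, 4}.
        At 0: \Diamond \neg \neg p is true.
        At 2: \Diamond \neg \neg p is true.
        At 3: \Diamond \neg \neg p is true.
        At 4: \Diamond \neg \neg p is true.
      So \Box \Diamond \neg \neg p is true at 5.
Satisfying worlds: none.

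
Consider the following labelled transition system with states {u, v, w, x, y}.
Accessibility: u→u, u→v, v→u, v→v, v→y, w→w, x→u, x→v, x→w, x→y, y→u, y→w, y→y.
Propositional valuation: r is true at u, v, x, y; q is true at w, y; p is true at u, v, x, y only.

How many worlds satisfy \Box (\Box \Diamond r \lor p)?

2

Recall that \Box ψ holds at a world iff ψ holds at every accessible world, and \Diamond ψ holds iff ψ holds at some accessible world.
Let φ = \Box (\Box \Diamond r \lor p). Evaluate φ at each world:
  u (successors {u, v}): φ is true.
  v (successors {u, v, y}): φ is true.
  w (successors {w}): φ is false.
  x (successors {u, v, w, y}): φ is false.
  y (successors {u, w, y}): φ is false.
For instance, at x:
  At x: \Box (\Box \Diamond r \lor p) requires \Box \Diamond r \lor p at every successor {u, v, w, y}.
    \Box \Diamond r \lor p fails at w, so \Box (\Box \Diamond r \lor p) is false at x.
      At w: \Box \Diamond r is false, p is false, so \Box \Diamond r \lor p is false.
Satisfying worlds: {u, v}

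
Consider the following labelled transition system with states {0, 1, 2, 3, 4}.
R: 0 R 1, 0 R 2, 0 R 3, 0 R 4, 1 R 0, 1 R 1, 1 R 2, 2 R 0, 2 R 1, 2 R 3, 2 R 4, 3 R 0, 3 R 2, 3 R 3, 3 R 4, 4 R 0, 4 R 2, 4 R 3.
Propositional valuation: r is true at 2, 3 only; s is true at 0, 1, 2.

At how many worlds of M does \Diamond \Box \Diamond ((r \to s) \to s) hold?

Let φ = \Diamond \Box \Diamond ((r \to s) \to s). Evaluate φ at each world:
  0 (successors {1, 2, 3, 4}): φ is true.
  1 (successors {0, 1, 2}): φ is true.
  2 (successors {0, 1, 3, 4}): φ is true.
  3 (successors {0, 2, 3, 4}): φ is true.
  4 (successors {0, 2, 3}): φ is true.
For instance, at 3:
  At 3: \Diamond \Box \Diamond ((r \to s) \to s) requires \Box \Diamond ((r \to s) \to s) at some successor in {0, 2, 3, 4}.
    \Box \Diamond ((r \to s) \to s) holds at 0, so \Diamond \Box \Diamond ((r \to s) \to s) is true at 3.
      At 0: \Box \Diamond ((r \to s) \to s) requires \Diamond ((r \to s) \to s) at every successor {1, 2, 3, 4}.
        At 1: \Diamond ((r \to s) \to s) is true.
        At 2: \Diamond ((r \to s) \to s) is true.
        At 3: \Diamond ((r \to s) \to s) is true.
        At 4: \Diamond ((r \to s) \to s) is true.
      So \Box \Diamond ((r \to s) \to s) is true at 0.
Satisfying worlds: {0, 1, 2, 3, 4}

5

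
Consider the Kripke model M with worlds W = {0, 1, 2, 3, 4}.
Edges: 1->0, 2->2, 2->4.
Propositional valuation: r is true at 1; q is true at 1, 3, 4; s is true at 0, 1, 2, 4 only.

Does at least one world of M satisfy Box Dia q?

Yes

Let φ = Box Dia q. Evaluate φ at each world:
  0 (successors ∅): φ is true.
  1 (successors {0}): φ is false.
  2 (successors {2, 4}): φ is false.
  3 (successors ∅): φ is true.
  4 (successors ∅): φ is true.
Detail at 0 (witness):
  At 0: no accessible worlds, so Box Dia q holds vacuously.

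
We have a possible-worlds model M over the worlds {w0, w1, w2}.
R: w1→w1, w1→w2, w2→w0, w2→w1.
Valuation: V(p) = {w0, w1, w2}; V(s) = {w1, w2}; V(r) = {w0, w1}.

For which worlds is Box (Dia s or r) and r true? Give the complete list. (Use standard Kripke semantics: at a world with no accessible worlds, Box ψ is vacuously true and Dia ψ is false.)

Recall that Box ψ holds at a world iff ψ holds at every accessible world, and Dia ψ holds iff ψ holds at some accessible world.
Let φ = Box (Dia s or r) and r. Evaluate φ at each world:
  w0 (successors ∅): φ is true.
  w1 (successors {w1, w2}): φ is true.
  w2 (successors {w0, w1}): φ is false.
For instance, at w2:
  At w2: Box (Dia s or r) is true, r is false, so Box (Dia s or r) and r is false.
    At w2: Box (Dia s or r) requires Dia s or r at every successor {w0, w1}.
      At w0: Dia s or r is true.
      At w1: Dia s or r is true.
    So Box (Dia s or r) is true at w2.
Satisfying worlds: {w0, w1}

w0, w1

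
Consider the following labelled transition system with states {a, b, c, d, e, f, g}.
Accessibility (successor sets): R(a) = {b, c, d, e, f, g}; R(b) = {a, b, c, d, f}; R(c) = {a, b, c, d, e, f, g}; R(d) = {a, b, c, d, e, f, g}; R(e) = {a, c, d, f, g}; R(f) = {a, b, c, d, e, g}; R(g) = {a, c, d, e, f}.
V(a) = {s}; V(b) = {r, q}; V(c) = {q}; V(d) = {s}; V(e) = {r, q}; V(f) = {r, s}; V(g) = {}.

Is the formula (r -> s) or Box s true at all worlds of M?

No

Recall that Box ψ holds at a world iff ψ holds at every accessible world, and Dia ψ holds iff ψ holds at some accessible world.
Let φ = (r -> s) or Box s. Evaluate φ at each world:
  a (successors {b, c, d, e, f, g}): φ is true.
  b (successors {a, b, c, d, f}): φ is false.
  c (successors {a, b, c, d, e, f, g}): φ is true.
  d (successors {a, b, c, d, e, f, g}): φ is true.
  e (successors {a, c, d, f, g}): φ is false.
  f (successors {a, b, c, d, e, g}): φ is true.
  g (successors {a, c, d, e, f}): φ is true.
Detail at b (counterexample):
  At b: r -> s is false, Box s is false, so (r -> s) or Box s is false.
    At b: Box s requires s at every successor {a, b, c, d, f}.
      s fails at b, so Box s is false at b.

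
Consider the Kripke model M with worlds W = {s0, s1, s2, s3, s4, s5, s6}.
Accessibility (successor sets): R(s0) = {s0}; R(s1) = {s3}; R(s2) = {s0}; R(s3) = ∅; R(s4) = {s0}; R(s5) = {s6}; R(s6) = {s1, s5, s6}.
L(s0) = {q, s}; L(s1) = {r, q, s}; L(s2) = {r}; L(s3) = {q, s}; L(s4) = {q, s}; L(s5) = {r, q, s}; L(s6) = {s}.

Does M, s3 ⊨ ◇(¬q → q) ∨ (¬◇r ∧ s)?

Yes

At s3: ◇(¬q → q) is false, ¬◇r ∧ s is true, so ◇(¬q → q) ∨ (¬◇r ∧ s) is true.
  At s3: no accessible worlds, so ◇(¬q → q) is false.
  At s3: ¬◇r is true, s is true, so ¬◇r ∧ s is true.
    At s3: ◇r is false, so ¬◇r is true.
      At s3: no accessible worlds, so ◇r is false.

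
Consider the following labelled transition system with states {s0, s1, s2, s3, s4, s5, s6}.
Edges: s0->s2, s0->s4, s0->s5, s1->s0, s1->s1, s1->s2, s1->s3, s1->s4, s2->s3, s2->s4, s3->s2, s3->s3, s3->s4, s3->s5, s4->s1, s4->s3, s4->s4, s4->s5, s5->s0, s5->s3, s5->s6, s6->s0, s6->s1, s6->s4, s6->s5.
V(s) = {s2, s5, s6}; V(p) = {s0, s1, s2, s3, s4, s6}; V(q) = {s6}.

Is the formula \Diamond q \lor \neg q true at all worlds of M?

No

Recall that \Diamond ψ holds at a world iff ψ holds at some accessible world.
Let φ = \Diamond q \lor \neg q. Evaluate φ at each world:
  s0 (successors {s2, s4, s5}): φ is true.
  s1 (successors {s0, s1, s2, s3, s4}): φ is true.
  s2 (successors {s3, s4}): φ is true.
  s3 (successors {s2, s3, s4, s5}): φ is true.
  s4 (successors {s1, s3, s4, s5}): φ is true.
  s5 (successors {s0, s3, s6}): φ is true.
  s6 (successors {s0, s1, s4, s5}): φ is false.
Detail at s6 (counterexample):
  At s6: \Diamond q is false, \neg q is false, so \Diamond q \lor \neg q is false.
    At s6: \Diamond q requires q at some successor in {s0, s1, s4, s5}.
      At s0: q is false.
      At s1: q is false.
      At s4: q is false.
      At s5: q is false.
    So \Diamond q is false at s6.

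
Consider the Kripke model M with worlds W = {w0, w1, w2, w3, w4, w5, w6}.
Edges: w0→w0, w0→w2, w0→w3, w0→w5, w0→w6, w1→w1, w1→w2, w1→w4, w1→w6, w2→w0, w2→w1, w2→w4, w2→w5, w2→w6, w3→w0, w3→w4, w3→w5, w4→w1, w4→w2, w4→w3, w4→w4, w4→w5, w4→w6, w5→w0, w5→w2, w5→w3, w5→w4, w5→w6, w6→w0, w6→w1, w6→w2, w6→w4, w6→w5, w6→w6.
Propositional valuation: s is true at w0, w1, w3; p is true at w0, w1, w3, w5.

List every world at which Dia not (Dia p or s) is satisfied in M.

Let φ = Dia not (Dia p or s). Evaluate φ at each world:
  w0 (successors {w0, w2, w3, w5, w6}): φ is false.
  w1 (successors {w1, w2, w4, w6}): φ is false.
  w2 (successors {w0, w1, w4, w5, w6}): φ is false.
  w3 (successors {w0, w4, w5}): φ is false.
  w4 (successors {w1, w2, w3, w4, w5, w6}): φ is false.
  w5 (successors {w0, w2, w3, w4, w6}): φ is false.
  w6 (successors {w0, w1, w2, w4, w5, w6}): φ is false.
For instance, at w6:
  At w6: Dia not (Dia p or s) requires not (Dia p or s) at some successor in {w0, w1, w2, w4, w5, w6}.
    At w0: not (Dia p or s) is false.
    At w1: not (Dia p or s) is false.
    At w2: not (Dia p or s) is false.
    At w4: not (Dia p or s) is false.
    At w5: not (Dia p or s) is false.
    At w6: not (Dia p or s) is false.
  So Dia not (Dia p or s) is false at w6.
Satisfying worlds: none.

none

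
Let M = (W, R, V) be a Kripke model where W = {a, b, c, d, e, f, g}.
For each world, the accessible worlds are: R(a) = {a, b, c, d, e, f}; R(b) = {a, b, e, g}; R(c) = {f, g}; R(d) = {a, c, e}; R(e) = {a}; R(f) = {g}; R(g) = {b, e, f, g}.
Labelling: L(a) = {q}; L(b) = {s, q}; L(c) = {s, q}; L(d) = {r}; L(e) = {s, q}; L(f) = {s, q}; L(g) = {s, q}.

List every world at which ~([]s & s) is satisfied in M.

a, b, d, e

Let φ = ~([]s & s). Evaluate φ at each world:
  a (successors {a, b, c, d, e, f}): φ is true.
  b (successors {a, b, e, g}): φ is true.
  c (successors {f, g}): φ is false.
  d (successors {a, c, e}): φ is true.
  e (successors {a}): φ is true.
  f (successors {g}): φ is false.
  g (successors {b, e, f, g}): φ is false.
For instance, at c:
  At c: []s & s is true, so ~([]s & s) is false.
    At c: []s is true, s is true, so []s & s is true.
      At c: []s requires s at every successor {f, g}.
        At f: s is true.
        At g: s is true.
      So []s is true at c.
Satisfying worlds: {a, b, d, e}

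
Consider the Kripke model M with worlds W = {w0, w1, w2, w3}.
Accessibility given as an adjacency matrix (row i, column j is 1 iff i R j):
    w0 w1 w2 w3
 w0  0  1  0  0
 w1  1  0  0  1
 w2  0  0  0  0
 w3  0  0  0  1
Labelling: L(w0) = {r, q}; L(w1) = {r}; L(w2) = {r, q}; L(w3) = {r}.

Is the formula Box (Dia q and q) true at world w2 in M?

Recall that Box ψ holds at a world iff ψ holds at every accessible world, and Dia ψ holds iff ψ holds at some accessible world.
At w2: no accessible worlds, so Box (Dia q and q) holds vacuously.

Yes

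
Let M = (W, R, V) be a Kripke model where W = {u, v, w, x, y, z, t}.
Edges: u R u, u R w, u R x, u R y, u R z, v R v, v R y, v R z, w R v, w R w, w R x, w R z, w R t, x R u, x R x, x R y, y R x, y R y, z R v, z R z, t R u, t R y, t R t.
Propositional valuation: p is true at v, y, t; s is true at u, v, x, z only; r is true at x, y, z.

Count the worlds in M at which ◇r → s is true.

4

Recall that ◇ψ holds at a world iff ψ holds at some accessible world.
Let φ = ◇r → s. Evaluate φ at each world:
  u (successors {u, w, x, y, z}): φ is true.
  v (successors {v, y, z}): φ is true.
  w (successors {v, w, x, z, t}): φ is false.
  x (successors {u, x, y}): φ is true.
  y (successors {x, y}): φ is false.
  z (successors {v, z}): φ is true.
  t (successors {u, y, t}): φ is false.
For instance, at y:
  At y: ◇r is true, s is false, so ◇r → s is false.
    At y: ◇r requires r at some successor in {x, y}.
      r holds at x, so ◇r is true at y.
Satisfying worlds: {u, v, x, z}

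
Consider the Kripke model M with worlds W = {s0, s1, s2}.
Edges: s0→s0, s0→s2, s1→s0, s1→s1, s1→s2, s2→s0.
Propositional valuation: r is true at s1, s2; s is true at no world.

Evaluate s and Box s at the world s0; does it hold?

At s0: s is false, Box s is false, so s and Box s is false.
  At s0: Box s requires s at every successor {s0, s2}.
    s fails at s0, so Box s is false at s0.

No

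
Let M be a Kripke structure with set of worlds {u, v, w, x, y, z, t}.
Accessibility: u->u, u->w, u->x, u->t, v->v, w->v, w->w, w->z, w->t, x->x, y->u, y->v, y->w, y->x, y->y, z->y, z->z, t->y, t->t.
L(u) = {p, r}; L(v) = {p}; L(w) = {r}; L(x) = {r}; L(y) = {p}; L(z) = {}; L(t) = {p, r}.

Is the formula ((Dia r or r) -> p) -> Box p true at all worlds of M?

No

Recall that Box ψ holds at a world iff ψ holds at every accessible world, and Dia ψ holds iff ψ holds at some accessible world.
Let φ = ((Dia r or r) -> p) -> Box p. Evaluate φ at each world:
  u (successors {u, w, x, t}): φ is false.
  v (successors {v}): φ is true.
  w (successors {v, w, z, t}): φ is true.
  x (successors {x}): φ is true.
  y (successors {u, v, w, x, y}): φ is false.
  z (successors {y, z}): φ is false.
  t (successors {y, t}): φ is true.
Detail at u (counterexample):
  At u: (Dia r or r) -> p is true, Box p is false, so ((Dia r or r) -> p) -> Box p is false.
    At u: Dia r or r is true, p is true, so (Dia r or r) -> p is true.
      At u: Dia r is true, r is true, so Dia r or r is true.
    At u: Box p requires p at every successor {u, w, x, t}.
      p fails at w, so Box p is false at u.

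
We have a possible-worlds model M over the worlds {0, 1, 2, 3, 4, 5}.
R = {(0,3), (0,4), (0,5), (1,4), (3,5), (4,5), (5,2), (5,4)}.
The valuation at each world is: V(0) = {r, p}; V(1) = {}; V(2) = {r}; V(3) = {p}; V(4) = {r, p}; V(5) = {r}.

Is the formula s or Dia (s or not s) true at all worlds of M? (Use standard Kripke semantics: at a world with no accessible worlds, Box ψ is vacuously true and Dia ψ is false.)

Let φ = s or Dia (s or not s). Evaluate φ at each world:
  0 (successors {3, 4, 5}): φ is true.
  1 (successors {4}): φ is true.
  2 (successors ∅): φ is false.
  3 (successors {5}): φ is true.
  4 (successors {5}): φ is true.
  5 (successors {2, 4}): φ is true.
Detail at 2 (counterexample):
  At 2: s is false, Dia (s or not s) is false, so s or Dia (s or not s) is false.
    At 2: no accessible worlds, so Dia (s or not s) is false.

No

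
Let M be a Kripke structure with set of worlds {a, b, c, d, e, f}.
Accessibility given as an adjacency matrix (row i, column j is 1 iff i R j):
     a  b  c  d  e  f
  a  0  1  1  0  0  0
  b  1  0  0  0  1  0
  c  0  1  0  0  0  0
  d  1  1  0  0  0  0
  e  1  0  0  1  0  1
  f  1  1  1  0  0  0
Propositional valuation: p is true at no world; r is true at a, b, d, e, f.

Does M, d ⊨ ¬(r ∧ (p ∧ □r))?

At d: r ∧ (p ∧ □r) is false, so ¬(r ∧ (p ∧ □r)) is true.
  At d: r is true, p ∧ □r is false, so r ∧ (p ∧ □r) is false.
    At d: p is false, □r is true, so p ∧ □r is false.
      At d: □r requires r at every successor {a, b}.
        At a: r is true.
        At b: r is true.
      So □r is true at d.

Yes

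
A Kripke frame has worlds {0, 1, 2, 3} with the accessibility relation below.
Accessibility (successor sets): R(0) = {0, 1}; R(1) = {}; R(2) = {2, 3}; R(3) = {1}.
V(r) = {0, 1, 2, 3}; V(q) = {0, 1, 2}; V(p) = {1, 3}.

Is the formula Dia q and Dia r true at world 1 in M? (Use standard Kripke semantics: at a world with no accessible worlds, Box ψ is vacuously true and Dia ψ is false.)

No

Recall that Dia ψ holds at a world iff ψ holds at some accessible world.
At 1: Dia q is false, Dia r is false, so Dia q and Dia r is false.
  At 1: no accessible worlds, so Dia q is false.
  At 1: no accessible worlds, so Dia r is false.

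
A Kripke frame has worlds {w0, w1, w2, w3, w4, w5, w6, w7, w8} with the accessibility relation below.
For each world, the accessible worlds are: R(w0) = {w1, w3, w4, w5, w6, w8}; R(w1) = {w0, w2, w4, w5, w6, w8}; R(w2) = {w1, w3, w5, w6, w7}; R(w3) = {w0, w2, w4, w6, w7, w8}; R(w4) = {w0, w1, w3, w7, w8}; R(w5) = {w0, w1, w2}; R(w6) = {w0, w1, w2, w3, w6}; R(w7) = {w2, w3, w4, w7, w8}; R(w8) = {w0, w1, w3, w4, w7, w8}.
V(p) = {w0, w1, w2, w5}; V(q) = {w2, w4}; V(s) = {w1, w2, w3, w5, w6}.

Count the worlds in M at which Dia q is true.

Let φ = Dia q. Evaluate φ at each world:
  w0 (successors {w1, w3, w4, w5, w6, w8}): φ is true.
  w1 (successors {w0, w2, w4, w5, w6, w8}): φ is true.
  w2 (successors {w1, w3, w5, w6, w7}): φ is false.
  w3 (successors {w0, w2, w4, w6, w7, w8}): φ is true.
  w4 (successors {w0, w1, w3, w7, w8}): φ is false.
  w5 (successors {w0, w1, w2}): φ is true.
  w6 (successors {w0, w1, w2, w3, w6}): φ is true.
  w7 (successors {w2, w3, w4, w7, w8}): φ is true.
  w8 (successors {w0, w1, w3, w4, w7, w8}): φ is true.
For instance, at w5:
  At w5: Dia q requires q at some successor in {w0, w1, w2}.
    q holds at w2, so Dia q is true at w5.
Satisfying worlds: {w0, w1, w3, w5, w6, w7, w8}

7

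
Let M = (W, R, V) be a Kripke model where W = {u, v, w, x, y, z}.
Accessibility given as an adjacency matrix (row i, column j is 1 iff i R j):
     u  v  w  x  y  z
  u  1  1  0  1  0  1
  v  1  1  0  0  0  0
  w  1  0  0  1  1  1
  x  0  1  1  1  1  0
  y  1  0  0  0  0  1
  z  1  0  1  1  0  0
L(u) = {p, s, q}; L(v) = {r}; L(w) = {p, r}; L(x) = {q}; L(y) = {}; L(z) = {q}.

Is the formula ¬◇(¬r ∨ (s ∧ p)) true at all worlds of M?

Let φ = ¬◇(¬r ∨ (s ∧ p)). Evaluate φ at each world:
  u (successors {u, v, x, z}): φ is false.
  v (successors {u, v}): φ is false.
  w (successors {u, x, y, z}): φ is false.
  x (successors {v, w, x, y}): φ is false.
  y (successors {u, z}): φ is false.
  z (successors {u, w, x}): φ is false.
Detail at u (counterexample):
  At u: ◇(¬r ∨ (s ∧ p)) is true, so ¬◇(¬r ∨ (s ∧ p)) is false.
    At u: ◇(¬r ∨ (s ∧ p)) requires ¬r ∨ (s ∧ p) at some successor in {u, v, x, z}.
      ¬r ∨ (s ∧ p) holds at u, so ◇(¬r ∨ (s ∧ p)) is true at u.

No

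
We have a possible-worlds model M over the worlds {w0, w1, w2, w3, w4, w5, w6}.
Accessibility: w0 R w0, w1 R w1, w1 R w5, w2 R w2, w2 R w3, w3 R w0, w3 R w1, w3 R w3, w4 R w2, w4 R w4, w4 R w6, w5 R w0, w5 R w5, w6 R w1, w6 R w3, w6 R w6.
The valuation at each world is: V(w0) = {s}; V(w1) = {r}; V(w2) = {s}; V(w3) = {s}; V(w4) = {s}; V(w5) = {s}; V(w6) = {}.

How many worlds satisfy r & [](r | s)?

1

Let φ = r & [](r | s). Evaluate φ at each world:
  w0 (successors {w0}): φ is false.
  w1 (successors {w1, w5}): φ is true.
  w2 (successors {w2, w3}): φ is false.
  w3 (successors {w0, w1, w3}): φ is false.
  w4 (successors {w2, w4, w6}): φ is false.
  w5 (successors {w0, w5}): φ is false.
  w6 (successors {w1, w3, w6}): φ is false.
For instance, at w5:
  At w5: r is false, [](r | s) is true, so r & [](r | s) is false.
    At w5: [](r | s) requires r | s at every successor {w0, w5}.
      At w0: r | s is true.
      At w5: r | s is true.
    So [](r | s) is true at w5.
Satisfying worlds: {w1}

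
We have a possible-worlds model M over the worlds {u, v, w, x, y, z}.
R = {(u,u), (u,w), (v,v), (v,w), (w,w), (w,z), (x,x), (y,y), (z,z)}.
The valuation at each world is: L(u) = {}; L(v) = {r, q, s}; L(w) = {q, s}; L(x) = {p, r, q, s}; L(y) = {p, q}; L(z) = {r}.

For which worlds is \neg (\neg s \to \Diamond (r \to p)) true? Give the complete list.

z

Let φ = \neg (\neg s \to \Diamond (r \to p)). Evaluate φ at each world:
  u (successors {u, w}): φ is false.
  v (successors {v, w}): φ is false.
  w (successors {w, z}): φ is false.
  x (successors {x}): φ is false.
  y (successors {y}): φ is false.
  z (successors {z}): φ is true.
For instance, at u:
  At u: \neg s \to \Diamond (r \to p) is true, so \neg (\neg s \to \Diamond (r \to p)) is false.
    At u: \neg s is true, \Diamond (r \to p) is true, so \neg s \to \Diamond (r \to p) is true.
      At u: \Diamond (r \to p) requires r \to p at some successor in {u, w}.
        r \to p holds at u, so \Diamond (r \to p) is true at u.
Satisfying worlds: {z}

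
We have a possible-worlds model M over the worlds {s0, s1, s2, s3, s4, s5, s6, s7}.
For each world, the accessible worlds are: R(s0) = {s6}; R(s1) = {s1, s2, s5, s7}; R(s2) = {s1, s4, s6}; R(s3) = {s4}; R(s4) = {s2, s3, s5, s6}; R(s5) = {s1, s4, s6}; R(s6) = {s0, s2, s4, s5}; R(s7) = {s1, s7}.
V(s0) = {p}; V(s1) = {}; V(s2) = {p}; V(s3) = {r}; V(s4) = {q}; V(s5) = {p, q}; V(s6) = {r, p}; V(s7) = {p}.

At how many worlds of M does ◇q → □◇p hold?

7

Recall that □ψ holds at a world iff ψ holds at every accessible world, and ◇ψ holds iff ψ holds at some accessible world.
Let φ = ◇q → □◇p. Evaluate φ at each world:
  s0 (successors {s6}): φ is true.
  s1 (successors {s1, s2, s5, s7}): φ is true.
  s2 (successors {s1, s4, s6}): φ is true.
  s3 (successors {s4}): φ is true.
  s4 (successors {s2, s3, s5, s6}): φ is false.
  s5 (successors {s1, s4, s6}): φ is true.
  s6 (successors {s0, s2, s4, s5}): φ is true.
  s7 (successors {s1, s7}): φ is true.
For instance, at s1:
  At s1: ◇q is true, □◇p is true, so ◇q → □◇p is true.
    At s1: ◇q requires q at some successor in {s1, s2, s5, s7}.
      q holds at s5, so ◇q is true at s1.
    At s1: □◇p requires ◇p at every successor {s1, s2, s5, s7}.
      At s1: ◇p is true.
      At s2: ◇p is true.
      At s5: ◇p is true.
      At s7: ◇p is true.
    So □◇p is true at s1.
Satisfying worlds: {s0, s1, s2, s3, s5, s6, s7}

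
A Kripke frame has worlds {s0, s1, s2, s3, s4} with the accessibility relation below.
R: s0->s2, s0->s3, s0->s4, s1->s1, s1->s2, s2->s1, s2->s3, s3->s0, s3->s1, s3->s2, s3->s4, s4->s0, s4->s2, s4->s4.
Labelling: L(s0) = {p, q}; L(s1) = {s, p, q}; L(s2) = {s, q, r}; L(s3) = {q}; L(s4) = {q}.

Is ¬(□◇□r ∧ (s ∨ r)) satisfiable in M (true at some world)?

Let φ = ¬(□◇□r ∧ (s ∨ r)). Evaluate φ at each world:
  s0 (successors {s2, s3, s4}): φ is true.
  s1 (successors {s1, s2}): φ is true.
  s2 (successors {s1, s3}): φ is true.
  s3 (successors {s0, s1, s2, s4}): φ is true.
  s4 (successors {s0, s2, s4}): φ is true.
Detail at s0 (witness):
  At s0: □◇□r ∧ (s ∨ r) is false, so ¬(□◇□r ∧ (s ∨ r)) is true.
    At s0: □◇□r is false, s ∨ r is false, so □◇□r ∧ (s ∨ r) is false.
      At s0: □◇□r requires ◇□r at every successor {s2, s3, s4}.
        ◇□r fails at s2, so □◇□r is false at s0.

Yes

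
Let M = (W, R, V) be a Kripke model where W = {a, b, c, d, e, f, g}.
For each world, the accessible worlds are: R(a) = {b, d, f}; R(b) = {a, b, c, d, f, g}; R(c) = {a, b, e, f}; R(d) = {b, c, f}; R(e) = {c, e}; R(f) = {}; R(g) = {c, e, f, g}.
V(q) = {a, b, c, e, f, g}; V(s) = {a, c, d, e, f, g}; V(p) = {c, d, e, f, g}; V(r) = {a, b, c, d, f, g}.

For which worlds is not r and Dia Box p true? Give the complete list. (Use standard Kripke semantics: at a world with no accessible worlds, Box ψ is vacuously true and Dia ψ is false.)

e

Recall that Box ψ holds at a world iff ψ holds at every accessible world, and Dia ψ holds iff ψ holds at some accessible world.
Let φ = not r and Dia Box p. Evaluate φ at each world:
  a (successors {b, d, f}): φ is false.
  b (successors {a, b, c, d, f, g}): φ is false.
  c (successors {a, b, e, f}): φ is false.
  d (successors {b, c, f}): φ is false.
  e (successors {c, e}): φ is true.
  f (successors ∅): φ is false.
  g (successors {c, e, f, g}): φ is false.
For instance, at b:
  At b: not r is false, Dia Box p is true, so not r and Dia Box p is false.
    At b: Dia Box p requires Box p at some successor in {a, b, c, d, f, g}.
      Box p holds at f, so Dia Box p is true at b.
Satisfying worlds: {e}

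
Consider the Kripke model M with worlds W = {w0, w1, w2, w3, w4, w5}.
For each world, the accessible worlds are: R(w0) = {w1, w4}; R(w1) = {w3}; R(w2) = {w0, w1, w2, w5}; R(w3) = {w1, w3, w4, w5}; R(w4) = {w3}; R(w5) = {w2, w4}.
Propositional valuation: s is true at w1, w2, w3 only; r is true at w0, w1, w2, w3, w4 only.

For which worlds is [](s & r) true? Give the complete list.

w1, w4

Let φ = [](s & r). Evaluate φ at each world:
  w0 (successors {w1, w4}): φ is false.
  w1 (successors {w3}): φ is true.
  w2 (successors {w0, w1, w2, w5}): φ is false.
  w3 (successors {w1, w3, w4, w5}): φ is false.
  w4 (successors {w3}): φ is true.
  w5 (successors {w2, w4}): φ is false.
For instance, at w4:
  At w4: [](s & r) requires s & r at every successor {w3}.
    At w3: s & r is true.
  So [](s & r) is true at w4.
Satisfying worlds: {w1, w4}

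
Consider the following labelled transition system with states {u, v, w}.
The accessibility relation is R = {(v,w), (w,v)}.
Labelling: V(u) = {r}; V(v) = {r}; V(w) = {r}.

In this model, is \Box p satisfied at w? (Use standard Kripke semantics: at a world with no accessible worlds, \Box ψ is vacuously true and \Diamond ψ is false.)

Recall that \Box ψ holds at a world iff ψ holds at every accessible world, and \Diamond ψ holds iff ψ holds at some accessible world.
At w: \Box p requires p at every successor {v}.
  p fails at v, so \Box p is false at w.

No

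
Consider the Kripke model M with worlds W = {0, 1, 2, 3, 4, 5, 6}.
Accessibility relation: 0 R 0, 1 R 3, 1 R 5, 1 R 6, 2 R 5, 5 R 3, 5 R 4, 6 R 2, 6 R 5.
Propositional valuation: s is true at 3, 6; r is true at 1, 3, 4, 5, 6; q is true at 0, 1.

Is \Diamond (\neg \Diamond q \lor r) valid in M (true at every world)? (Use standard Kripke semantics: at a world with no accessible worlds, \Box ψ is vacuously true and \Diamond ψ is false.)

Recall that \Diamond ψ holds at a world iff ψ holds at some accessible world.
Let φ = \Diamond (\neg \Diamond q \lor r). Evaluate φ at each world:
  0 (successors {0}): φ is false.
  1 (successors {3, 5, 6}): φ is true.
  2 (successors {5}): φ is true.
  3 (successors ∅): φ is false.
  4 (successors ∅): φ is false.
  5 (successors {3, 4}): φ is true.
  6 (successors {2, 5}): φ is true.
Detail at 0 (counterexample):
  At 0: \Diamond (\neg \Diamond q \lor r) requires \neg \Diamond q \lor r at some successor in {0}.
    At 0: \neg \Diamond q \lor r is false.
  So \Diamond (\neg \Diamond q \lor r) is false at 0.

No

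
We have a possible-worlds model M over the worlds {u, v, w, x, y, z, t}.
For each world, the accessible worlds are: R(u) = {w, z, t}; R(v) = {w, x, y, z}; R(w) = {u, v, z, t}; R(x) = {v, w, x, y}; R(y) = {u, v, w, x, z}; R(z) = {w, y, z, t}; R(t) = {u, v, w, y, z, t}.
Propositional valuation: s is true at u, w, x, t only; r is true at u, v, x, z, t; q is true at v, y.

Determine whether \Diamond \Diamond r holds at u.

Yes

At u: \Diamond \Diamond r requires \Diamond r at some successor in {w, z, t}.
  \Diamond r holds at w, so \Diamond \Diamond r is true at u.
    At w: \Diamond r requires r at some successor in {u, v, z, t}.
      r holds at u, so \Diamond r is true at w.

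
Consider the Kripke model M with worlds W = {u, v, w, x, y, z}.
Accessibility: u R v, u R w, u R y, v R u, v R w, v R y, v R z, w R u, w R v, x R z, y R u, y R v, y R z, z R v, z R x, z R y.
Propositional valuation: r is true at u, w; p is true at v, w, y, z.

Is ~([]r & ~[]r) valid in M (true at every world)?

Recall that []ψ holds at a world iff ψ holds at every accessible world, and <>ψ holds iff ψ holds at some accessible world.
Let φ = ~([]r & ~[]r). Evaluate φ at each world:
  u (successors {v, w, y}): φ is true.
  v (successors {u, w, y, z}): φ is true.
  w (successors {u, v}): φ is true.
  x (successors {z}): φ is true.
  y (successors {u, v, z}): φ is true.
  z (successors {v, x, y}): φ is true.
For instance, at y:
  At y: []r & ~[]r is false, so ~([]r & ~[]r) is true.
    At y: []r is false, ~[]r is true, so []r & ~[]r is false.
      At y: []r requires r at every successor {u, v, z}.
        r fails at v, so []r is false at y.
      At y: []r is false, so ~[]r is true.

Yes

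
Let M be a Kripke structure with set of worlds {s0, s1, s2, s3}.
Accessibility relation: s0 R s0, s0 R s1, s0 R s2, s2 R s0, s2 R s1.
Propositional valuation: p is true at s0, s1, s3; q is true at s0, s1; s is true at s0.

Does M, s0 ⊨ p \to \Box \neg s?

Recall that \Box ψ holds at a world iff ψ holds at every accessible world, and \Diamond ψ holds iff ψ holds at some accessible world.
At s0: p is true, \Box \neg s is false, so p \to \Box \neg s is false.
  At s0: \Box \neg s requires \neg s at every successor {s0, s1, s2}.
    \neg s fails at s0, so \Box \neg s is false at s0.

No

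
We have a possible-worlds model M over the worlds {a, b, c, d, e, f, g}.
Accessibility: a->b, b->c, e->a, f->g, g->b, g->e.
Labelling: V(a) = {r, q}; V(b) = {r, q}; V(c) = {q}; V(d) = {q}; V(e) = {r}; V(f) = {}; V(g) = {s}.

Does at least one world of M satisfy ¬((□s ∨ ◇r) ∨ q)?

No

Let φ = ¬((□s ∨ ◇r) ∨ q). Evaluate φ at each world:
  a (successors {b}): φ is false.
  b (successors {c}): φ is false.
  c (successors ∅): φ is false.
  d (successors ∅): φ is false.
  e (successors {a}): φ is false.
  f (successors {g}): φ is false.
  g (successors {b, e}): φ is false.
For instance, at e:
  At e: (□s ∨ ◇r) ∨ q is true, so ¬((□s ∨ ◇r) ∨ q) is false.
    At e: □s ∨ ◇r is true, q is false, so (□s ∨ ◇r) ∨ q is true.
      At e: □s is false, ◇r is true, so □s ∨ ◇r is true.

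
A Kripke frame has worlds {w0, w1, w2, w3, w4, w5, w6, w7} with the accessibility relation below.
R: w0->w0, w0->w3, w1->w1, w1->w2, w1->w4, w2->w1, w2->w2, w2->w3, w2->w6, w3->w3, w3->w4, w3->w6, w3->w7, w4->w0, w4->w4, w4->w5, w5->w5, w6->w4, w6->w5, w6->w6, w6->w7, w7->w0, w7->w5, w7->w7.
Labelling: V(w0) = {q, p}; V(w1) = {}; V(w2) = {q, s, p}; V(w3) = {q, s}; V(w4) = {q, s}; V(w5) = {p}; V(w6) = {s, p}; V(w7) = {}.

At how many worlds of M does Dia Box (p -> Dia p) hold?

8

Let φ = Dia Box (p -> Dia p). Evaluate φ at each world:
  w0 (successors {w0, w3}): φ is true.
  w1 (successors {w1, w2, w4}): φ is true.
  w2 (successors {w1, w2, w3, w6}): φ is true.
  w3 (successors {w3, w4, w6, w7}): φ is true.
  w4 (successors {w0, w4, w5}): φ is true.
  w5 (successors {w5}): φ is true.
  w6 (successors {w4, w5, w6, w7}): φ is true.
  w7 (successors {w0, w5, w7}): φ is true.
For instance, at w7:
  At w7: Dia Box (p -> Dia p) requires Box (p -> Dia p) at some successor in {w0, w5, w7}.
    Box (p -> Dia p) holds at w0, so Dia Box (p -> Dia p) is true at w7.
      At w0: Box (p -> Dia p) requires p -> Dia p at every successor {w0, w3}.
        At w0: p -> Dia p is true.
        At w3: p -> Dia p is true.
      So Box (p -> Dia p) is true at w0.
Satisfying worlds: {w0, w1, w2, w3, w4, w5, w6, w7}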